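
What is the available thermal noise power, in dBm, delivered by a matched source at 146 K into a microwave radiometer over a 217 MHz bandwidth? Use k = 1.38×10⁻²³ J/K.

P_n = kTB = 1.38×10⁻²³ × 146 × 2.17×10⁸ = 4.37×10⁻¹³ W
In dBm: 10 log₁₀(4.37×10⁻¹³ / 10⁻³) = −93.6 dBm

−93.6 dBm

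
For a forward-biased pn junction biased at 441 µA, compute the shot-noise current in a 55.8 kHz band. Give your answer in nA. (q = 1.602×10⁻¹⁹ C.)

2.81 nA

I_n = √(2qI·B)
2qI·B = 2 × 1.602×10⁻¹⁹ × 4.41×10⁻⁴ × 5.58×10⁴ = 7.88×10⁻¹⁸ A²
I_n = √(7.88×10⁻¹⁸) = 2.81×10⁻⁹ A = 2.81 nA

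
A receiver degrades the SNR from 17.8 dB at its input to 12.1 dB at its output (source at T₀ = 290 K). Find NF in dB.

5.7 dB

NF (dB) = SNR_in(dB) − SNR_out(dB) when the source is at T₀
NF = 17.8 − 12.1 = 5.7 dB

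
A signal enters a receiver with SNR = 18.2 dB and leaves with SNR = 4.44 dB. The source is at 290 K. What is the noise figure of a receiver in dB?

NF (dB) = SNR_in(dB) − SNR_out(dB) when the source is at T₀
NF = 18.2 − 4.44 = 13.76 dB

13.76 dB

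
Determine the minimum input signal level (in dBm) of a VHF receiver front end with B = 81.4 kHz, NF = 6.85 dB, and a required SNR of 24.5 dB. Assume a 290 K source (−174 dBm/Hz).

−93.5 dBm

Sensitivity = −174 + 10 log₁₀(B) + NF + SNR_min
= −174 + 49.11 + 6.85 + 24.5
= −93.54 dBm → −93.5 dBm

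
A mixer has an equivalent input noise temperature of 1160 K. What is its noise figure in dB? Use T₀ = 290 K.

F = 1 + T_e/T₀ = 1 + 1160/290 = 5
NF = 10 log₁₀(5) = 6.99 dB

6.99 dB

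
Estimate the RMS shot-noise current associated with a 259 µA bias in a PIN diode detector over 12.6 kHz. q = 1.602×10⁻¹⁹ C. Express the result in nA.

1.02 nA

I_n = √(2qI·B)
2qI·B = 2 × 1.602×10⁻¹⁹ × 2.59×10⁻⁴ × 1.26×10⁴ = 1.05×10⁻¹⁸ A²
I_n = √(1.05×10⁻¹⁸) = 1.02×10⁻⁹ A = 1.02 nA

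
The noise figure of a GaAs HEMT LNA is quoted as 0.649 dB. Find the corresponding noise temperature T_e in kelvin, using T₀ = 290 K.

46.7 K

F = 10^(0.649/10) = 1.16118
T_e = (F − 1)·T₀ = (1.16118 − 1) × 290 = 46.7 K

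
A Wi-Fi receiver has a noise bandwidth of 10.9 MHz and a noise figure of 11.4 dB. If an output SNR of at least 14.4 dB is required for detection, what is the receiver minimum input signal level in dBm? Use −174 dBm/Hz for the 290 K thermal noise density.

Sensitivity = −174 + 10 log₁₀(B) + NF + SNR_min
= −174 + 70.37 + 11.4 + 14.4
= −77.83 dBm → −77.8 dBm

−77.8 dBm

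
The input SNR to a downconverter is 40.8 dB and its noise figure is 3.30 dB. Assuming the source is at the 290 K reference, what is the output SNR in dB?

37.50 dB

By definition F = SNR_in/SNR_out, so in dB: SNR_out = SNR_in − NF
SNR_out = 40.8 − 3.30 = 37.50 dB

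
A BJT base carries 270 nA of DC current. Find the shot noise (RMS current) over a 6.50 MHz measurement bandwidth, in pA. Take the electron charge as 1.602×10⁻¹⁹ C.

750 pA

I_n = √(2qI·B)
2qI·B = 2 × 1.602×10⁻¹⁹ × 2.70×10⁻⁷ × 6.50×10⁶ = 5.62×10⁻¹⁹ A²
I_n = √(5.62×10⁻¹⁹) = 7.50×10⁻¹⁰ A = 750 pA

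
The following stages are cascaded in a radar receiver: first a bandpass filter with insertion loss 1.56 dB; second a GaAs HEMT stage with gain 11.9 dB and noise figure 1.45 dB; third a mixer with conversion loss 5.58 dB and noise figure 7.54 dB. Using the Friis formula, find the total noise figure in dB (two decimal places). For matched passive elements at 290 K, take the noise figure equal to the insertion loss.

Convert to linear (a loss of L dB is a gain of −L dB): F_i = 10^(NF_i/10), G_i = 10^(G_i,dB/10)
  Stage 1: F_1 = 10^(1.56/10) = 1.432, G_1 = 10^(−1.56/10) = 0.6982
  Stage 2: F_2 = 10^(1.45/10) = 1.396, G_2 = 10^(11.9/10) = 15.49
  Stage 3: F_3 = 10^(7.54/10) = 5.675, G_3 = 10^(−5.58/10) = 0.2767
Friis cascade:
  F = 1.432 + (1.396 − 1)/0.6982 + (5.675 − 1)/10.81 = 2.432
NF = 10 log₁₀(2.432) = 3.86 dB

3.86 dB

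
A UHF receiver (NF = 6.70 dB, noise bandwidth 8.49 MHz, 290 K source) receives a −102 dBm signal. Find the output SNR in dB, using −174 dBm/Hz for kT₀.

−4.0 dB

Noise floor: N = −174 + 10 log₁₀(B) + NF
10 log₁₀(8.49×10⁶) = 69.29 dB
N = −174 + 69.29 + 6.70 = −98.01 dBm
SNR = P_sig − N = −102 − (−98.01) = −3.99 dB → −4.0 dB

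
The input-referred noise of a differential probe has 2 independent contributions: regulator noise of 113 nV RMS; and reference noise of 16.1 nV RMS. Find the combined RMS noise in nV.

Uncorrelated sources add in power (mean-square): V_tot = √(ΣV_i²)
V_tot = √[(1.13×10⁻⁷)² + (1.61×10⁻⁸)²] = 1.14×10⁻⁷ V = 114 nV

114 nV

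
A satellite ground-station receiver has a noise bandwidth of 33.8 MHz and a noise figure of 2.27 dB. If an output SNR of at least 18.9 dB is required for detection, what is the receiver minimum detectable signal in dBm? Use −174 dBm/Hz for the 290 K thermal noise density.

−77.5 dBm

Sensitivity = −174 + 10 log₁₀(B) + NF + SNR_min
= −174 + 75.29 + 2.27 + 18.9
= −77.54 dBm → −77.5 dBm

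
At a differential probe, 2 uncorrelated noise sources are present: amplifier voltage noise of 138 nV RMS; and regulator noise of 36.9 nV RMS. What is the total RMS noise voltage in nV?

143 nV

Uncorrelated sources add in power (mean-square): V_tot = √(ΣV_i²)
V_tot = √[(1.38×10⁻⁷)² + (3.69×10⁻⁸)²] = 1.43×10⁻⁷ V = 143 nV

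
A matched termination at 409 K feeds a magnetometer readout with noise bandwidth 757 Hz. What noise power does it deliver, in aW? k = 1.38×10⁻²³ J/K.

P_n = kTB = 1.38×10⁻²³ × 409 × 7.57×10² = 4.27×10⁻¹⁸ W = 4.27 aW

4.27 aW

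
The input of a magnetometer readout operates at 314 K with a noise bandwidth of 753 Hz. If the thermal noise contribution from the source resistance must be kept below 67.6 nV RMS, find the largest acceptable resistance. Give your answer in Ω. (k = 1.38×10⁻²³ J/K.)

350 Ω

Johnson–Nyquist: V_n = √(4kTRB) ⇒ R = V_n² / (4kTB)
4kTB = 4 × 1.38×10⁻²³ × 314 × 7.53×10² = 1.31×10⁻¹⁷
R = (6.76×10⁻⁸)² / 1.31×10⁻¹⁷ = 3.50×10² Ω = 350 Ω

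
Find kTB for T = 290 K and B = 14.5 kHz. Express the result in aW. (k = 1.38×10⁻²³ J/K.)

P_n = kTB = 1.38×10⁻²³ × 290 × 1.45×10⁴ = 5.80×10⁻¹⁷ W = 58.0 aW

58.0 aW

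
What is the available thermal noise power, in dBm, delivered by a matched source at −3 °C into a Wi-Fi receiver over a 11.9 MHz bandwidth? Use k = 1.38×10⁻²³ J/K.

−103.5 dBm

T = −3 °C + 273.15 = 270.15 K
P_n = kTB = 1.38×10⁻²³ × 270.15 × 1.19×10⁷ = 4.44×10⁻¹⁴ W
In dBm: 10 log₁₀(4.44×10⁻¹⁴ / 10⁻³) = −103.5 dBm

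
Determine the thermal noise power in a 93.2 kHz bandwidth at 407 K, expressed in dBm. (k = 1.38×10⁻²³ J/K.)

P_n = kTB = 1.38×10⁻²³ × 407 × 9.32×10⁴ = 5.23×10⁻¹⁶ W
In dBm: 10 log₁₀(5.23×10⁻¹⁶ / 10⁻³) = −122.8 dBm

−122.8 dBm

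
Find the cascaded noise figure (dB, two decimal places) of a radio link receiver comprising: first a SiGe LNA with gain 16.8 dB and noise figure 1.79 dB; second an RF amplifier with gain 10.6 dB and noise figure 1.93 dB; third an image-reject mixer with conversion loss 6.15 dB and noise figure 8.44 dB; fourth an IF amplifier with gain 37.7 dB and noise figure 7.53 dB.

1.95 dB

Convert to linear (a loss of L dB is a gain of −L dB): F_i = 10^(NF_i/10), G_i = 10^(G_i,dB/10)
  Stage 1: F_1 = 10^(1.79/10) = 1.510, G_1 = 10^(16.8/10) = 47.86
  Stage 2: F_2 = 10^(1.93/10) = 1.560, G_2 = 10^(10.6/10) = 11.48
  Stage 3: F_3 = 10^(8.44/10) = 6.982, G_3 = 10^(−6.15/10) = 0.2427
  Stage 4: F_4 = 10^(7.53/10) = 5.662, G_4 = 10^(37.7/10) = 5888
Friis cascade:
  F = 1.510 + (1.560 − 1)/47.86 + (6.982 − 1)/549.5 + (5.662 − 1)/133.4 = 1.568
NF = 10 log₁₀(1.568) = 1.95 dB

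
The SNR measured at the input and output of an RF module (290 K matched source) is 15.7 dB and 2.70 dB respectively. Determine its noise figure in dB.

13.00 dB

NF (dB) = SNR_in(dB) − SNR_out(dB) when the source is at T₀
NF = 15.7 − 2.70 = 13.00 dB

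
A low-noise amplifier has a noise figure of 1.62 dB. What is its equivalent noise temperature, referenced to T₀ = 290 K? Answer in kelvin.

F = 10^(1.62/10) = 1.45211
T_e = (F − 1)·T₀ = (1.45211 − 1) × 290 = 131 K

131 K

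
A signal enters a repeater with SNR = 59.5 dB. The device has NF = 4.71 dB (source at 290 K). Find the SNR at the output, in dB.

By definition F = SNR_in/SNR_out, so in dB: SNR_out = SNR_in − NF
SNR_out = 59.5 − 4.71 = 54.79 dB

54.79 dB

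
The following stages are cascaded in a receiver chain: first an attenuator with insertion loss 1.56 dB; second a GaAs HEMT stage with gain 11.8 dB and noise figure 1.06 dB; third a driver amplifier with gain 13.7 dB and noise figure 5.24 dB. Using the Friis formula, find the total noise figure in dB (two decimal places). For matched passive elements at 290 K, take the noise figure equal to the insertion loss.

3.12 dB

Convert to linear (a loss of L dB is a gain of −L dB): F_i = 10^(NF_i/10), G_i = 10^(G_i,dB/10)
  Stage 1: F_1 = 10^(1.56/10) = 1.432, G_1 = 10^(−1.56/10) = 0.6982
  Stage 2: F_2 = 10^(1.06/10) = 1.276, G_2 = 10^(11.8/10) = 15.14
  Stage 3: F_3 = 10^(5.24/10) = 3.342, G_3 = 10^(13.7/10) = 23.44
Friis cascade:
  F = 1.432 + (1.276 − 1)/0.6982 + (3.342 − 1)/10.57 = 2.050
NF = 10 log₁₀(2.050) = 3.12 dB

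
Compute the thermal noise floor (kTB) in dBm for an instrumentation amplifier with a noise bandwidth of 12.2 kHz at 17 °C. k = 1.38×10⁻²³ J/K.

−133.1 dBm

T = 17 °C + 273.15 = 290.15 K
P_n = kTB = 1.38×10⁻²³ × 290.15 × 1.22×10⁴ = 4.88×10⁻¹⁷ W
In dBm: 10 log₁₀(4.88×10⁻¹⁷ / 10⁻³) = −133.1 dBm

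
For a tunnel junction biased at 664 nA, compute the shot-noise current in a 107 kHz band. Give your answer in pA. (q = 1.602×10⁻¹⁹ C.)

151 pA

I_n = √(2qI·B)
2qI·B = 2 × 1.602×10⁻¹⁹ × 6.64×10⁻⁷ × 1.07×10⁵ = 2.28×10⁻²⁰ A²
I_n = √(2.28×10⁻²⁰) = 1.51×10⁻¹⁰ A = 151 pA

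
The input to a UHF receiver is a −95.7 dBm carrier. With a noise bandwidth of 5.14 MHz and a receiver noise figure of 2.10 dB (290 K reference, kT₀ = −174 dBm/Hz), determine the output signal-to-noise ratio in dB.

9.1 dB

Noise floor: N = −174 + 10 log₁₀(B) + NF
10 log₁₀(5.14×10⁶) = 67.11 dB
N = −174 + 67.11 + 2.10 = −104.79 dBm
SNR = P_sig − N = −95.7 − (−104.79) = 9.09 dB → 9.1 dB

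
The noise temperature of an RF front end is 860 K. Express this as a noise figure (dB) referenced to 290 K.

5.98 dB

F = 1 + T_e/T₀ = 1 + 860/290 = 3.96552
NF = 10 log₁₀(3.96552) = 5.98 dB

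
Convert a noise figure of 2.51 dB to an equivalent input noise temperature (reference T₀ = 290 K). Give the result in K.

F = 10^(2.51/10) = 1.78238
T_e = (F − 1)·T₀ = (1.78238 − 1) × 290 = 227 K

227 K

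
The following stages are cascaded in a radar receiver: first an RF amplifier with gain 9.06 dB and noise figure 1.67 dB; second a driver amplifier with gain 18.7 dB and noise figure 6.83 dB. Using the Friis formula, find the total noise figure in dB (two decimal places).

2.89 dB

Convert to linear (a loss of L dB is a gain of −L dB): F_i = 10^(NF_i/10), G_i = 10^(G_i,dB/10)
  Stage 1: F_1 = 10^(1.67/10) = 1.469, G_1 = 10^(9.06/10) = 8.054
  Stage 2: F_2 = 10^(6.83/10) = 4.819, G_2 = 10^(18.7/10) = 74.13
Friis cascade:
  F = 1.469 + (4.819 − 1)/8.054 = 1.943
NF = 10 log₁₀(1.943) = 2.89 dB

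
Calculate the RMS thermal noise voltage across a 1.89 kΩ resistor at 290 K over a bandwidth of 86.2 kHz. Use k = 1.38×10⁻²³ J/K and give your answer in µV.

V_n = √(4kTRB)
4kTRB = 4 × 1.38×10⁻²³ × 290 × 1.89×10³ × 8.62×10⁴ = 2.61×10⁻¹² V²
V_n = √(2.61×10⁻¹²) = 1.61×10⁻⁶ V = 1.61 µV

1.61 µV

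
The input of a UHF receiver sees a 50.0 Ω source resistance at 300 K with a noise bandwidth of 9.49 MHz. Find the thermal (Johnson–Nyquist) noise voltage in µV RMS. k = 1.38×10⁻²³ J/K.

2.80 µV

V_n = √(4kTRB)
4kTRB = 4 × 1.38×10⁻²³ × 300 × 5.00×10¹ × 9.49×10⁶ = 7.86×10⁻¹² V²
V_n = √(7.86×10⁻¹²) = 2.80×10⁻⁶ V = 2.80 µV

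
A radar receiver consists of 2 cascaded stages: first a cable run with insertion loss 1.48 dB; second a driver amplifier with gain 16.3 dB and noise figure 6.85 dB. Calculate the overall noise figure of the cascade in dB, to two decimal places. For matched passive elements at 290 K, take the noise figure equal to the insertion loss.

Convert to linear (a loss of L dB is a gain of −L dB): F_i = 10^(NF_i/10), G_i = 10^(G_i,dB/10)
  Stage 1: F_1 = 10^(1.48/10) = 1.406, G_1 = 10^(−1.48/10) = 0.7112
  Stage 2: F_2 = 10^(6.85/10) = 4.842, G_2 = 10^(16.3/10) = 42.66
Friis cascade:
  F = 1.406 + (4.842 − 1)/0.7112 = 6.808
NF = 10 log₁₀(6.808) = 8.33 dB

8.33 dB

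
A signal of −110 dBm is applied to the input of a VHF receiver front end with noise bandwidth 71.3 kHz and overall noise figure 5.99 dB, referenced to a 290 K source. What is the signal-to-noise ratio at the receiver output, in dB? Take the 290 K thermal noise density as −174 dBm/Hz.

9.5 dB

Noise floor: N = −174 + 10 log₁₀(B) + NF
10 log₁₀(7.13×10⁴) = 48.53 dB
N = −174 + 48.53 + 5.99 = −119.48 dBm
SNR = P_sig − N = −110 − (−119.48) = 9.48 dB → 9.5 dB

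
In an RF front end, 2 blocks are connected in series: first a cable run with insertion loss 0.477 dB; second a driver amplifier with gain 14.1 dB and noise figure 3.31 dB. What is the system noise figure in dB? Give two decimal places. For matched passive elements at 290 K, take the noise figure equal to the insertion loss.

Convert to linear (a loss of L dB is a gain of −L dB): F_i = 10^(NF_i/10), G_i = 10^(G_i,dB/10)
  Stage 1: F_1 = 10^(0.477/10) = 1.116, G_1 = 10^(−0.477/10) = 0.8960
  Stage 2: F_2 = 10^(3.31/10) = 2.143, G_2 = 10^(14.1/10) = 25.70
Friis cascade:
  F = 1.116 + (2.143 − 1)/0.8960 = 2.392
NF = 10 log₁₀(2.392) = 3.79 dB

3.79 dB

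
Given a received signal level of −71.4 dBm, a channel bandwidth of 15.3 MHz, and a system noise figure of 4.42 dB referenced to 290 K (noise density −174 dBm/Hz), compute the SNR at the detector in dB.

26.3 dB

Noise floor: N = −174 + 10 log₁₀(B) + NF
10 log₁₀(1.53×10⁷) = 71.85 dB
N = −174 + 71.85 + 4.42 = −97.73 dBm
SNR = P_sig − N = −71.4 − (−97.73) = 26.33 dB → 26.3 dB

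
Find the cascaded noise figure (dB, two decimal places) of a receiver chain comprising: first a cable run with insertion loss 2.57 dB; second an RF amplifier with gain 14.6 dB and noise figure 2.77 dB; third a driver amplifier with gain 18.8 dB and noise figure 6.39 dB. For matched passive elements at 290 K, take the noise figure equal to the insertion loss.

Convert to linear (a loss of L dB is a gain of −L dB): F_i = 10^(NF_i/10), G_i = 10^(G_i,dB/10)
  Stage 1: F_1 = 10^(2.57/10) = 1.807, G_1 = 10^(−2.57/10) = 0.5534
  Stage 2: F_2 = 10^(2.77/10) = 1.892, G_2 = 10^(14.6/10) = 28.84
  Stage 3: F_3 = 10^(6.39/10) = 4.355, G_3 = 10^(18.8/10) = 75.86
Friis cascade:
  F = 1.807 + (1.892 − 1)/0.5534 + (4.355 − 1)/15.96 = 3.630
NF = 10 log₁₀(3.630) = 5.60 dB

5.60 dB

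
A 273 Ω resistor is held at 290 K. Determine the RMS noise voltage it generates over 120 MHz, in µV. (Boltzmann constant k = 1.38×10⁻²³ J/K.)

V_n = √(4kTRB)
4kTRB = 4 × 1.38×10⁻²³ × 290 × 2.73×10² × 1.20×10⁸ = 5.24×10⁻¹⁰ V²
V_n = √(5.24×10⁻¹⁰) = 2.29×10⁻⁵ V = 22.9 µV

22.9 µV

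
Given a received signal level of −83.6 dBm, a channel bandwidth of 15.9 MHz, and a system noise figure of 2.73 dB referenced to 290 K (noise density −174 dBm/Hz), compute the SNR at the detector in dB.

Noise floor: N = −174 + 10 log₁₀(B) + NF
10 log₁₀(1.59×10⁷) = 72.01 dB
N = −174 + 72.01 + 2.73 = −99.26 dBm
SNR = P_sig − N = −83.6 − (−99.26) = 15.66 dB → 15.7 dB

15.7 dB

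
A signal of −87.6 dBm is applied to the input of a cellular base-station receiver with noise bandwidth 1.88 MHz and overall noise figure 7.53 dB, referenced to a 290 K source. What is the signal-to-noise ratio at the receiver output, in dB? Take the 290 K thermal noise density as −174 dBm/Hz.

Noise floor: N = −174 + 10 log₁₀(B) + NF
10 log₁₀(1.88×10⁶) = 62.74 dB
N = −174 + 62.74 + 7.53 = −103.73 dBm
SNR = P_sig − N = −87.6 − (−103.73) = 16.13 dB → 16.1 dB

16.1 dB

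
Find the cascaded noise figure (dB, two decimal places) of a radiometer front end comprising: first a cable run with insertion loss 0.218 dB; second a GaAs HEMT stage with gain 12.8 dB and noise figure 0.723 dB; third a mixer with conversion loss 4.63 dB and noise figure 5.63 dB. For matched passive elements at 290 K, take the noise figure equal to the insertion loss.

1.43 dB

Convert to linear (a loss of L dB is a gain of −L dB): F_i = 10^(NF_i/10), G_i = 10^(G_i,dB/10)
  Stage 1: F_1 = 10^(0.218/10) = 1.051, G_1 = 10^(−0.218/10) = 0.9510
  Stage 2: F_2 = 10^(0.723/10) = 1.181, G_2 = 10^(12.8/10) = 19.05
  Stage 3: F_3 = 10^(5.63/10) = 3.656, G_3 = 10^(−4.63/10) = 0.3443
Friis cascade:
  F = 1.051 + (1.181 − 1)/0.9510 + (3.656 − 1)/18.12 = 1.388
NF = 10 log₁₀(1.388) = 1.43 dB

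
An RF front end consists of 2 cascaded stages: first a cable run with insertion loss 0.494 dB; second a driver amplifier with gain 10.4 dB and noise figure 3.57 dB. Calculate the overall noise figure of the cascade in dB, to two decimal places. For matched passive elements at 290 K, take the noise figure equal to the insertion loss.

4.06 dB

Convert to linear (a loss of L dB is a gain of −L dB): F_i = 10^(NF_i/10), G_i = 10^(G_i,dB/10)
  Stage 1: F_1 = 10^(0.494/10) = 1.120, G_1 = 10^(−0.494/10) = 0.8925
  Stage 2: F_2 = 10^(3.57/10) = 2.275, G_2 = 10^(10.4/10) = 10.96
Friis cascade:
  F = 1.120 + (2.275 − 1)/0.8925 = 2.549
NF = 10 log₁₀(2.549) = 4.06 dB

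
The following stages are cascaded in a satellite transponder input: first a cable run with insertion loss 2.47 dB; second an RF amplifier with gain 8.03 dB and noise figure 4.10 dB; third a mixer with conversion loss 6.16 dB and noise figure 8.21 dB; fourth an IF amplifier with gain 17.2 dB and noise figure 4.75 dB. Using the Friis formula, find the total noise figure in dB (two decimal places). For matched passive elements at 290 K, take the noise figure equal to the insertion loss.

9.23 dB

Convert to linear (a loss of L dB is a gain of −L dB): F_i = 10^(NF_i/10), G_i = 10^(G_i,dB/10)
  Stage 1: F_1 = 10^(2.47/10) = 1.766, G_1 = 10^(−2.47/10) = 0.5662
  Stage 2: F_2 = 10^(4.10/10) = 2.570, G_2 = 10^(8.03/10) = 6.353
  Stage 3: F_3 = 10^(8.21/10) = 6.622, G_3 = 10^(−6.16/10) = 0.2421
  Stage 4: F_4 = 10^(4.75/10) = 2.985, G_4 = 10^(17.2/10) = 52.48
Friis cascade:
  F = 1.766 + (2.570 − 1)/0.5662 + (6.622 − 1)/3.597 + (2.985 − 1)/0.8710 = 8.382
NF = 10 log₁₀(8.382) = 9.23 dB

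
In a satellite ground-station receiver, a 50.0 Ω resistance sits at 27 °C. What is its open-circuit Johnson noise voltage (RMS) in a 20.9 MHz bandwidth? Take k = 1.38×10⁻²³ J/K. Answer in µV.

T = 27 °C + 273.15 = 300.15 K
V_n = √(4kTRB)
4kTRB = 4 × 1.38×10⁻²³ × 300.15 × 5.00×10¹ × 2.09×10⁷ = 1.73×10⁻¹¹ V²
V_n = √(1.73×10⁻¹¹) = 4.16×10⁻⁶ V = 4.16 µV

4.16 µV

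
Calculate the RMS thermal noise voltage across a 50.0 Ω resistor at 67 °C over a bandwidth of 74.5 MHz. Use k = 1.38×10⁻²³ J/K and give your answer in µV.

T = 67 °C + 273.15 = 340.15 K
V_n = √(4kTRB)
4kTRB = 4 × 1.38×10⁻²³ × 340.15 × 5.00×10¹ × 7.45×10⁷ = 6.99×10⁻¹¹ V²
V_n = √(6.99×10⁻¹¹) = 8.36×10⁻⁶ V = 8.36 µV

8.36 µV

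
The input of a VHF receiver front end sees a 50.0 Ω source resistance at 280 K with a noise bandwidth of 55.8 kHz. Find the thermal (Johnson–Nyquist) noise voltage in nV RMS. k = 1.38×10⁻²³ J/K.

V_n = √(4kTRB)
4kTRB = 4 × 1.38×10⁻²³ × 280 × 5.00×10¹ × 5.58×10⁴ = 4.31×10⁻¹⁴ V²
V_n = √(4.31×10⁻¹⁴) = 2.08×10⁻⁷ V = 208 nV

208 nV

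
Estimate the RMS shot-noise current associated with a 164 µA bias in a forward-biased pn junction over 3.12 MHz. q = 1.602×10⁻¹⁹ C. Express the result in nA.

12.8 nA

I_n = √(2qI·B)
2qI·B = 2 × 1.602×10⁻¹⁹ × 1.64×10⁻⁴ × 3.12×10⁶ = 1.64×10⁻¹⁶ A²
I_n = √(1.64×10⁻¹⁶) = 1.28×10⁻⁸ A = 12.8 nA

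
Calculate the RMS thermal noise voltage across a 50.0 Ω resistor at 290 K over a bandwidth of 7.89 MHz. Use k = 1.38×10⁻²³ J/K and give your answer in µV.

V_n = √(4kTRB)
4kTRB = 4 × 1.38×10⁻²³ × 290 × 5.00×10¹ × 7.89×10⁶ = 6.32×10⁻¹² V²
V_n = √(6.32×10⁻¹²) = 2.51×10⁻⁶ V = 2.51 µV

2.51 µV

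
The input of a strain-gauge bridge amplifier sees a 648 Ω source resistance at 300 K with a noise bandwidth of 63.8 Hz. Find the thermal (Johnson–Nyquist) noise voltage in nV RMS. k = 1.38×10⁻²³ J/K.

26.2 nV

V_n = √(4kTRB)
4kTRB = 4 × 1.38×10⁻²³ × 300 × 6.48×10² × 6.38×10¹ = 6.85×10⁻¹⁶ V²
V_n = √(6.85×10⁻¹⁶) = 2.62×10⁻⁸ V = 26.2 nV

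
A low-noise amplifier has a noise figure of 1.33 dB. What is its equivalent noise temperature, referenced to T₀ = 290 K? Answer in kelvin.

104 K

F = 10^(1.33/10) = 1.35831
T_e = (F − 1)·T₀ = (1.35831 − 1) × 290 = 104 K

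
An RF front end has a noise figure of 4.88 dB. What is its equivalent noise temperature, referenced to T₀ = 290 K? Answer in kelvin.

602 K

F = 10^(4.88/10) = 3.0761
T_e = (F − 1)·T₀ = (3.0761 − 1) × 290 = 602 K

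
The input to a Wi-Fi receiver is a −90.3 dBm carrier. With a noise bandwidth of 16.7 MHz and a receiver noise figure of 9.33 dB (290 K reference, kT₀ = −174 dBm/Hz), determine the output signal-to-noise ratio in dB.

2.1 dB

Noise floor: N = −174 + 10 log₁₀(B) + NF
10 log₁₀(1.67×10⁷) = 72.23 dB
N = −174 + 72.23 + 9.33 = −92.44 dBm
SNR = P_sig − N = −90.3 − (−92.44) = 2.14 dB → 2.1 dB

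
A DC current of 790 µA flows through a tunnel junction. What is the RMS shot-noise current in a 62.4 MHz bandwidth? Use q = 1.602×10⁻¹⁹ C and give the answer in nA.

126 nA

I_n = √(2qI·B)
2qI·B = 2 × 1.602×10⁻¹⁹ × 7.90×10⁻⁴ × 6.24×10⁷ = 1.58×10⁻¹⁴ A²
I_n = √(1.58×10⁻¹⁴) = 1.26×10⁻⁷ A = 126 nA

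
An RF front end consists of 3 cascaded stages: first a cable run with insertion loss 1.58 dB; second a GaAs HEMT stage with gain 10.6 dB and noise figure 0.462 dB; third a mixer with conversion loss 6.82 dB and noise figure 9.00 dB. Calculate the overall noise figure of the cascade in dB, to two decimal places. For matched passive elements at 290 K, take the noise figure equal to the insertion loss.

3.93 dB

Convert to linear (a loss of L dB is a gain of −L dB): F_i = 10^(NF_i/10), G_i = 10^(G_i,dB/10)
  Stage 1: F_1 = 10^(1.58/10) = 1.439, G_1 = 10^(−1.58/10) = 0.6950
  Stage 2: F_2 = 10^(0.462/10) = 1.112, G_2 = 10^(10.6/10) = 11.48
  Stage 3: F_3 = 10^(9.00/10) = 7.943, G_3 = 10^(−6.82/10) = 0.2080
Friis cascade:
  F = 1.439 + (1.112 − 1)/0.6950 + (7.943 − 1)/7.980 = 2.470
NF = 10 log₁₀(2.470) = 3.93 dB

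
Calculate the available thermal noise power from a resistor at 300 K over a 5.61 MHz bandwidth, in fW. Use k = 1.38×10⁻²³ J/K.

P_n = kTB = 1.38×10⁻²³ × 300 × 5.61×10⁶ = 2.32×10⁻¹⁴ W = 23.2 fW

23.2 fW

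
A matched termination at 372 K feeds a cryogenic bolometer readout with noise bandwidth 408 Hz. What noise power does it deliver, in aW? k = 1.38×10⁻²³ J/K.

2.09 aW

P_n = kTB = 1.38×10⁻²³ × 372 × 4.08×10² = 2.09×10⁻¹⁸ W = 2.09 aW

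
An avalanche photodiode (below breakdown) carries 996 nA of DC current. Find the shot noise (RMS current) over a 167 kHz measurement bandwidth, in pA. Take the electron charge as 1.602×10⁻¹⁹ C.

231 pA

I_n = √(2qI·B)
2qI·B = 2 × 1.602×10⁻¹⁹ × 9.96×10⁻⁷ × 1.67×10⁵ = 5.33×10⁻²⁰ A²
I_n = √(5.33×10⁻²⁰) = 2.31×10⁻¹⁰ A = 231 pA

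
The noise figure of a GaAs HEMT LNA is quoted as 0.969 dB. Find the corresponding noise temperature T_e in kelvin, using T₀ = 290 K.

72.5 K

F = 10^(0.969/10) = 1.24997
T_e = (F − 1)·T₀ = (1.24997 − 1) × 290 = 72.5 K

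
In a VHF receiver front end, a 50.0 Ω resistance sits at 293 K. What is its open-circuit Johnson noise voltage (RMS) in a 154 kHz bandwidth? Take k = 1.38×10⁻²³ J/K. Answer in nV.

353 nV

V_n = √(4kTRB)
4kTRB = 4 × 1.38×10⁻²³ × 293 × 5.00×10¹ × 1.54×10⁵ = 1.25×10⁻¹³ V²
V_n = √(1.25×10⁻¹³) = 3.53×10⁻⁷ V = 353 nV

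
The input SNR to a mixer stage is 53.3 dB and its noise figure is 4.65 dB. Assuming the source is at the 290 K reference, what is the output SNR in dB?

48.65 dB

By definition F = SNR_in/SNR_out, so in dB: SNR_out = SNR_in − NF
SNR_out = 53.3 − 4.65 = 48.65 dB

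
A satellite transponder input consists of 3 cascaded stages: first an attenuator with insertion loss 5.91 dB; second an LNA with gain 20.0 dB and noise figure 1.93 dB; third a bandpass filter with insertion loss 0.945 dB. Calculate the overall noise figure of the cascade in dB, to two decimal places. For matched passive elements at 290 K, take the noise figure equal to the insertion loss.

Convert to linear (a loss of L dB is a gain of −L dB): F_i = 10^(NF_i/10), G_i = 10^(G_i,dB/10)
  Stage 1: F_1 = 10^(5.91/10) = 3.899, G_1 = 10^(−5.91/10) = 0.2564
  Stage 2: F_2 = 10^(1.93/10) = 1.560, G_2 = 10^(20.0/10) = 100.0
  Stage 3: F_3 = 10^(0.945/10) = 1.243, G_3 = 10^(−0.945/10) = 0.8045
Friis cascade:
  F = 3.899 + (1.560 − 1)/0.2564 + (1.243 − 1)/25.64 = 6.091
NF = 10 log₁₀(6.091) = 7.85 dB

7.85 dB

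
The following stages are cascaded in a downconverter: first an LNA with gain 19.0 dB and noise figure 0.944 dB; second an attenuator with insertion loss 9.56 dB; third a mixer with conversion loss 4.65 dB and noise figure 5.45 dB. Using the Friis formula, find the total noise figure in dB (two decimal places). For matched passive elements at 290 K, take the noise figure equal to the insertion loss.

Convert to linear (a loss of L dB is a gain of −L dB): F_i = 10^(NF_i/10), G_i = 10^(G_i,dB/10)
  Stage 1: F_1 = 10^(0.944/10) = 1.243, G_1 = 10^(19.0/10) = 79.43
  Stage 2: F_2 = 10^(9.56/10) = 9.036, G_2 = 10^(−9.56/10) = 0.1107
  Stage 3: F_3 = 10^(5.45/10) = 3.508, G_3 = 10^(−4.65/10) = 0.3428
Friis cascade:
  F = 1.243 + (9.036 − 1)/79.43 + (3.508 − 1)/8.790 = 1.629
NF = 10 log₁₀(1.629) = 2.12 dB

2.12 dB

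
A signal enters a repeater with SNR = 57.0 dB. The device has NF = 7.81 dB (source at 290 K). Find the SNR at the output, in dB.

By definition F = SNR_in/SNR_out, so in dB: SNR_out = SNR_in − NF
SNR_out = 57.0 − 7.81 = 49.19 dB

49.19 dB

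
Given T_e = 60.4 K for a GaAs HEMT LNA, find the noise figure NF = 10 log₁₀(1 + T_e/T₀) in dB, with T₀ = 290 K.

F = 1 + T_e/T₀ = 1 + 60.4/290 = 1.20828
NF = 10 log₁₀(1.20828) = 0.822 dB

0.822 dB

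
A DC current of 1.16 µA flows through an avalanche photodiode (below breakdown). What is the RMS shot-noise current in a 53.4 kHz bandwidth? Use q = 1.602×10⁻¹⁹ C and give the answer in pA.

141 pA

I_n = √(2qI·B)
2qI·B = 2 × 1.602×10⁻¹⁹ × 1.16×10⁻⁶ × 5.34×10⁴ = 1.98×10⁻²⁰ A²
I_n = √(1.98×10⁻²⁰) = 1.41×10⁻¹⁰ A = 141 pA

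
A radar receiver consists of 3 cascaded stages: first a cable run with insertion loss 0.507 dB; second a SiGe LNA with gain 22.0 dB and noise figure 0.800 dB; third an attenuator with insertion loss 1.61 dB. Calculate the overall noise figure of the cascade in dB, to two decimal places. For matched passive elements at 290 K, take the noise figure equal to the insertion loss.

Convert to linear (a loss of L dB is a gain of −L dB): F_i = 10^(NF_i/10), G_i = 10^(G_i,dB/10)
  Stage 1: F_1 = 10^(0.507/10) = 1.124, G_1 = 10^(−0.507/10) = 0.8898
  Stage 2: F_2 = 10^(0.800/10) = 1.202, G_2 = 10^(22.0/10) = 158.5
  Stage 3: F_3 = 10^(1.61/10) = 1.449, G_3 = 10^(−1.61/10) = 0.6902
Friis cascade:
  F = 1.124 + (1.202 − 1)/0.8898 + (1.449 − 1)/141.0 = 1.354
NF = 10 log₁₀(1.354) = 1.32 dB

1.32 dB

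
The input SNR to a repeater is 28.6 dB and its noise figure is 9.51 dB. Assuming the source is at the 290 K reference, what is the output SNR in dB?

By definition F = SNR_in/SNR_out, so in dB: SNR_out = SNR_in − NF
SNR_out = 28.6 − 9.51 = 19.09 dB

19.09 dB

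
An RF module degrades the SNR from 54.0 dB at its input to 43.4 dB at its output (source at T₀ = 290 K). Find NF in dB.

10.6 dB

NF (dB) = SNR_in(dB) − SNR_out(dB) when the source is at T₀
NF = 54.0 − 43.4 = 10.6 dB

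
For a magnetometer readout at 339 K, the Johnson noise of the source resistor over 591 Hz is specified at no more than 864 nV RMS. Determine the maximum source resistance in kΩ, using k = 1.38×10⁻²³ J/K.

67.5 kΩ

Johnson–Nyquist: V_n = √(4kTRB) ⇒ R = V_n² / (4kTB)
4kTB = 4 × 1.38×10⁻²³ × 339 × 5.91×10² = 1.11×10⁻¹⁷
R = (8.64×10⁻⁷)² / 1.11×10⁻¹⁷ = 6.75×10⁴ Ω = 67.5 kΩ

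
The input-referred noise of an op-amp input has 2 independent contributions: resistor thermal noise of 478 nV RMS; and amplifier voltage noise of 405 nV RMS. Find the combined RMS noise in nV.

627 nV

Uncorrelated sources add in power (mean-square): V_tot = √(ΣV_i²)
V_tot = √[(4.78×10⁻⁷)² + (4.05×10⁻⁷)²] = 6.27×10⁻⁷ V = 627 nV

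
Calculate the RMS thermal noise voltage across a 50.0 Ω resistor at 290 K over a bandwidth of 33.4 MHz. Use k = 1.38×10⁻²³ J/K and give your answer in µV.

V_n = √(4kTRB)
4kTRB = 4 × 1.38×10⁻²³ × 290 × 5.00×10¹ × 3.34×10⁷ = 2.67×10⁻¹¹ V²
V_n = √(2.67×10⁻¹¹) = 5.17×10⁻⁶ V = 5.17 µV

5.17 µV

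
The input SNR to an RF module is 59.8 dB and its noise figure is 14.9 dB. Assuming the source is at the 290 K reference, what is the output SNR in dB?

44.9 dB

By definition F = SNR_in/SNR_out, so in dB: SNR_out = SNR_in − NF
SNR_out = 59.8 − 14.9 = 44.9 dB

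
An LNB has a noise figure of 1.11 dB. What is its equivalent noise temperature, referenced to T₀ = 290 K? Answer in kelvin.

84.5 K

F = 10^(1.11/10) = 1.29122
T_e = (F − 1)·T₀ = (1.29122 − 1) × 290 = 84.5 K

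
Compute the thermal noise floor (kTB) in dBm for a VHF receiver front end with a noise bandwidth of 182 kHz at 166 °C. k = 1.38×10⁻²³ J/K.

−119.6 dBm

T = 166 °C + 273.15 = 439.15 K
P_n = kTB = 1.38×10⁻²³ × 439.15 × 1.82×10⁵ = 1.10×10⁻¹⁵ W
In dBm: 10 log₁₀(1.10×10⁻¹⁵ / 10⁻³) = −119.6 dBm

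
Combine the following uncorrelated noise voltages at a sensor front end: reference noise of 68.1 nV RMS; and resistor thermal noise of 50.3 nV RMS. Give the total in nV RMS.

84.7 nV

Uncorrelated sources add in power (mean-square): V_tot = √(ΣV_i²)
V_tot = √[(6.81×10⁻⁸)² + (5.03×10⁻⁸)²] = 8.47×10⁻⁸ V = 84.7 nV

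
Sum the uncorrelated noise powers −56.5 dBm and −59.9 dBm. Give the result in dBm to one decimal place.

−54.9 dBm

Convert to linear, add, convert back:
P₁ = 2.24×10⁻⁹ W, P₂ = 1.02×10⁻⁹ W
P_tot = 3.26×10⁻⁹ W → 10 log₁₀(P_tot / 10⁻³) = −54.9 dBm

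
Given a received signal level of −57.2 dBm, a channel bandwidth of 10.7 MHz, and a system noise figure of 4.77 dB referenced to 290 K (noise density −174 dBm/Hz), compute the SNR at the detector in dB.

41.7 dB

Noise floor: N = −174 + 10 log₁₀(B) + NF
10 log₁₀(1.07×10⁷) = 70.29 dB
N = −174 + 70.29 + 4.77 = −98.94 dBm
SNR = P_sig − N = −57.2 − (−98.94) = 41.74 dB → 41.7 dB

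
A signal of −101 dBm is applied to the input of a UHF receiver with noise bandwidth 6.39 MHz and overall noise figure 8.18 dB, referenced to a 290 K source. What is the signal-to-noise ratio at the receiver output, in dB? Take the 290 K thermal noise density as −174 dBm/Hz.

Noise floor: N = −174 + 10 log₁₀(B) + NF
10 log₁₀(6.39×10⁶) = 68.06 dB
N = −174 + 68.06 + 8.18 = −97.76 dBm
SNR = P_sig − N = −101 − (−97.76) = −3.24 dB → −3.2 dB

−3.2 dB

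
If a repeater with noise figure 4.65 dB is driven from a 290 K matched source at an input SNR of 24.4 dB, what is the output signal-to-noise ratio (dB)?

By definition F = SNR_in/SNR_out, so in dB: SNR_out = SNR_in − NF
SNR_out = 24.4 − 4.65 = 19.75 dB

19.75 dB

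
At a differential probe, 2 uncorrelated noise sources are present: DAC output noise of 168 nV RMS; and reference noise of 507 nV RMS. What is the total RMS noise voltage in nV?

534 nV

Uncorrelated sources add in power (mean-square): V_tot = √(ΣV_i²)
V_tot = √[(1.68×10⁻⁷)² + (5.07×10⁻⁷)²] = 5.34×10⁻⁷ V = 534 nV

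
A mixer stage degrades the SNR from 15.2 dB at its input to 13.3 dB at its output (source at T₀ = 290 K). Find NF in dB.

1.9 dB

NF (dB) = SNR_in(dB) − SNR_out(dB) when the source is at T₀
NF = 15.2 − 13.3 = 1.9 dB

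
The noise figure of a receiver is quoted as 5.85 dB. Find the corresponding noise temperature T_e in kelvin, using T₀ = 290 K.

F = 10^(5.85/10) = 3.84592
T_e = (F − 1)·T₀ = (3.84592 − 1) × 290 = 825 K

825 K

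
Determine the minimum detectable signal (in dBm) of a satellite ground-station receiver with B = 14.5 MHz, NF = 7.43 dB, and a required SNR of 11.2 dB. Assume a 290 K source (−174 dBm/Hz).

−83.8 dBm

Sensitivity = −174 + 10 log₁₀(B) + NF + SNR_min
= −174 + 71.61 + 7.43 + 11.2
= −83.76 dBm → −83.8 dBm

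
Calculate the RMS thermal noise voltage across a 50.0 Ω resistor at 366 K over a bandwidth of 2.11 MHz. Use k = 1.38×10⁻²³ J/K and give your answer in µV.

V_n = √(4kTRB)
4kTRB = 4 × 1.38×10⁻²³ × 366 × 5.00×10¹ × 2.11×10⁶ = 2.13×10⁻¹² V²
V_n = √(2.13×10⁻¹²) = 1.46×10⁻⁶ V = 1.46 µV

1.46 µV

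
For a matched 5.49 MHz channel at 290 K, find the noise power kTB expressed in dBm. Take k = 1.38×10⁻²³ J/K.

P_n = kTB = 1.38×10⁻²³ × 290 × 5.49×10⁶ = 2.20×10⁻¹⁴ W
In dBm: 10 log₁₀(2.20×10⁻¹⁴ / 10⁻³) = −106.6 dBm

−106.6 dBm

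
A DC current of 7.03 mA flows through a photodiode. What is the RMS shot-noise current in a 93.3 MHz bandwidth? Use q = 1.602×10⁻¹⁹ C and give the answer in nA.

458 nA

I_n = √(2qI·B)
2qI·B = 2 × 1.602×10⁻¹⁹ × 7.03×10⁻³ × 9.33×10⁷ = 2.10×10⁻¹³ A²
I_n = √(2.10×10⁻¹³) = 4.58×10⁻⁷ A = 458 nA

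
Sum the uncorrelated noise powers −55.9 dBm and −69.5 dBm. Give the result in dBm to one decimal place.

Convert to linear, add, convert back:
P₁ = 2.57×10⁻⁹ W, P₂ = 1.12×10⁻¹⁰ W
P_tot = 2.68×10⁻⁹ W → 10 log₁₀(P_tot / 10⁻³) = −55.7 dBm

−55.7 dBm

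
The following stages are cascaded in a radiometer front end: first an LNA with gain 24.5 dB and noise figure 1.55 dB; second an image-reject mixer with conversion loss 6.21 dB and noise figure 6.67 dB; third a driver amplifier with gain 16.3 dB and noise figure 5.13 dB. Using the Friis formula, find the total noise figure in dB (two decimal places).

1.69 dB

Convert to linear (a loss of L dB is a gain of −L dB): F_i = 10^(NF_i/10), G_i = 10^(G_i,dB/10)
  Stage 1: F_1 = 10^(1.55/10) = 1.429, G_1 = 10^(24.5/10) = 281.8
  Stage 2: F_2 = 10^(6.67/10) = 4.645, G_2 = 10^(−6.21/10) = 0.2393
  Stage 3: F_3 = 10^(5.13/10) = 3.258, G_3 = 10^(16.3/10) = 42.66
Friis cascade:
  F = 1.429 + (4.645 − 1)/281.8 + (3.258 − 1)/67.45 = 1.475
NF = 10 log₁₀(1.475) = 1.69 dB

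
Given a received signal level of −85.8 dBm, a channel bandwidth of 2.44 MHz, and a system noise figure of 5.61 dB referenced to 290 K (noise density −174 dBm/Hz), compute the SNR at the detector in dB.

Noise floor: N = −174 + 10 log₁₀(B) + NF
10 log₁₀(2.44×10⁶) = 63.87 dB
N = −174 + 63.87 + 5.61 = −104.52 dBm
SNR = P_sig − N = −85.8 − (−104.52) = 18.72 dB → 18.7 dB

18.7 dB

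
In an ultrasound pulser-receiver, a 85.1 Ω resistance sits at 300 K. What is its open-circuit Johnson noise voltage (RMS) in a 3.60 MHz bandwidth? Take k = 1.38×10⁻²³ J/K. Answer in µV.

2.25 µV

V_n = √(4kTRB)
4kTRB = 4 × 1.38×10⁻²³ × 300 × 8.51×10¹ × 3.60×10⁶ = 5.07×10⁻¹² V²
V_n = √(5.07×10⁻¹²) = 2.25×10⁻⁶ V = 2.25 µV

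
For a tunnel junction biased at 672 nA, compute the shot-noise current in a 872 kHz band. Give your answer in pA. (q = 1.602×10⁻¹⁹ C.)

I_n = √(2qI·B)
2qI·B = 2 × 1.602×10⁻¹⁹ × 6.72×10⁻⁷ × 8.72×10⁵ = 1.88×10⁻¹⁹ A²
I_n = √(1.88×10⁻¹⁹) = 4.33×10⁻¹⁰ A = 433 pA

433 pA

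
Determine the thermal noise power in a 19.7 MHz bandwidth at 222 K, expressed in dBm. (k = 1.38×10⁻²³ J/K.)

P_n = kTB = 1.38×10⁻²³ × 222 × 1.97×10⁷ = 6.04×10⁻¹⁴ W
In dBm: 10 log₁₀(6.04×10⁻¹⁴ / 10⁻³) = −102.2 dBm

−102.2 dBm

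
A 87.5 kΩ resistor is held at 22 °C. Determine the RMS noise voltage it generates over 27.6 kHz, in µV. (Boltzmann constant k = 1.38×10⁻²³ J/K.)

T = 22 °C + 273.15 = 295.15 K
V_n = √(4kTRB)
4kTRB = 4 × 1.38×10⁻²³ × 295.15 × 8.75×10⁴ × 2.76×10⁴ = 3.93×10⁻¹¹ V²
V_n = √(3.93×10⁻¹¹) = 6.27×10⁻⁶ V = 6.27 µV

6.27 µV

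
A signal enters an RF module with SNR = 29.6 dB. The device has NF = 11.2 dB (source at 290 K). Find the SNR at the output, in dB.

By definition F = SNR_in/SNR_out, so in dB: SNR_out = SNR_in − NF
SNR_out = 29.6 − 11.2 = 18.4 dB

18.4 dB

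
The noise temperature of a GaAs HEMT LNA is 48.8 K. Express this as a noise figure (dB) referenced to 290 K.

0.675 dB

F = 1 + T_e/T₀ = 1 + 48.8/290 = 1.16828
NF = 10 log₁₀(1.16828) = 0.675 dB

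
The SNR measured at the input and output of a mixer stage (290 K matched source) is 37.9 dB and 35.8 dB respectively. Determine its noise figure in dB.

NF (dB) = SNR_in(dB) − SNR_out(dB) when the source is at T₀
NF = 37.9 − 35.8 = 2.1 dB

2.1 dB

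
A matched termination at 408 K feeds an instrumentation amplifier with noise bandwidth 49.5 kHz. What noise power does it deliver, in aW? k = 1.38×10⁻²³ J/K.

P_n = kTB = 1.38×10⁻²³ × 408 × 4.95×10⁴ = 2.79×10⁻¹⁶ W = 279 aW

279 aW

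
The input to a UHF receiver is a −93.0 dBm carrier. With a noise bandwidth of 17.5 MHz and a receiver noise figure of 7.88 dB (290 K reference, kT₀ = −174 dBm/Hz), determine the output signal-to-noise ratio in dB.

0.7 dB

Noise floor: N = −174 + 10 log₁₀(B) + NF
10 log₁₀(1.75×10⁷) = 72.43 dB
N = −174 + 72.43 + 7.88 = −93.69 dBm
SNR = P_sig − N = −93.0 − (−93.69) = 0.69 dB → 0.7 dB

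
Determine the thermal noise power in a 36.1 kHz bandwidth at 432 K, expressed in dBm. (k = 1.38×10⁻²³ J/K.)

P_n = kTB = 1.38×10⁻²³ × 432 × 3.61×10⁴ = 2.15×10⁻¹⁶ W
In dBm: 10 log₁₀(2.15×10⁻¹⁶ / 10⁻³) = −126.7 dBm

−126.7 dBm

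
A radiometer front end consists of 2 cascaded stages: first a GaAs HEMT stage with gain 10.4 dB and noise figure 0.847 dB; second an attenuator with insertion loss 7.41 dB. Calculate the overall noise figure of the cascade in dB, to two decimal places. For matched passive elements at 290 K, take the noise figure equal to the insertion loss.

2.11 dB

Convert to linear (a loss of L dB is a gain of −L dB): F_i = 10^(NF_i/10), G_i = 10^(G_i,dB/10)
  Stage 1: F_1 = 10^(0.847/10) = 1.215, G_1 = 10^(10.4/10) = 10.96
  Stage 2: F_2 = 10^(7.41/10) = 5.508, G_2 = 10^(−7.41/10) = 0.1816
Friis cascade:
  F = 1.215 + (5.508 − 1)/10.96 = 1.626
NF = 10 log₁₀(1.626) = 2.11 dB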